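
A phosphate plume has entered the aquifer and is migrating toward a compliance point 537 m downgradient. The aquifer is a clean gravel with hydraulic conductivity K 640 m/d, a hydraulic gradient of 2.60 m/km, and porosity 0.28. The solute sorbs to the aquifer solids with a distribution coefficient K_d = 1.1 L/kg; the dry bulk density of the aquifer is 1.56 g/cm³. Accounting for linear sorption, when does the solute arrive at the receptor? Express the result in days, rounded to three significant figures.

644 days

q = Ki = 640 × 0.0026 = 1.664 m/d
Seepage velocity v = q / n = 1.664 / 0.28 = 5.943 m/d
Retardation R = 1 + ρ_b·K_d/n = 1 + 1.56×1.1/0.28 = 7.129
Contaminant velocity v_c = v/R = 5.943/7.129 = 0.8337 m/d
t = L/v_c = 537/0.8337 = 644.1 d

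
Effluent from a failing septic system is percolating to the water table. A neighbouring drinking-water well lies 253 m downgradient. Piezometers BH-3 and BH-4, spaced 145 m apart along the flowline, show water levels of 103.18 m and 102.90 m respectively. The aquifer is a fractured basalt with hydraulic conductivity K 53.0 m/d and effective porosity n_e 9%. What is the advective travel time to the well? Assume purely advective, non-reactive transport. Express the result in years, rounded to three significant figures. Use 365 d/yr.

0.610 years

Hydraulic gradient i = (103.18 − 102.90) / 145 = 0.28 / 145 = 0.001931
Specific discharge q = 53.0 × 0.001931 = 0.1023 m/d
v = Ki/n = 53.0·0.001931/0.09 = 1.137 m/d
t = L / v = 253 / 1.137 = 222.5 d
   = 222.5 / 365 = 0.610 yr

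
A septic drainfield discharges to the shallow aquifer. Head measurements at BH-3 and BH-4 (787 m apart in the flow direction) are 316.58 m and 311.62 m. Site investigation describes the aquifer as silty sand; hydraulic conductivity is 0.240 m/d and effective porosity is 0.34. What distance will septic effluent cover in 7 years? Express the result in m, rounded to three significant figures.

11.4 m

Hydraulic gradient i = (316.58 − 311.62) / 787 = 4.96 / 787 = 0.006302
Darcy flux q = K·i = 0.240 × 0.006302 = 0.001513 m/d
Average linear velocity = 0.001513 / 0.34 = 0.004449 m/d
T = 7 yr × 365 = 2555 d
L = v × T = 0.004449 × 2555 = 11.37 m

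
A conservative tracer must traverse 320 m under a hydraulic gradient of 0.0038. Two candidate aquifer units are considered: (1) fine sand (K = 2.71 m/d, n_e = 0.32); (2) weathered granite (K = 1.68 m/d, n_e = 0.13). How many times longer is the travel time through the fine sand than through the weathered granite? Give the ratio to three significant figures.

Unit 1 (fine sand): v = 2.71×0.0038/0.32 = 0.03218 m/d, t = 320/0.03218 = 9944 d
Unit 2 (weathered granite): v = 1.68×0.0038/0.13 = 0.04911 m/d, t = 320/0.04911 = 6516 d
t(fine sand) / t(weathered granite) = 9944/6516 = 1.53

1.53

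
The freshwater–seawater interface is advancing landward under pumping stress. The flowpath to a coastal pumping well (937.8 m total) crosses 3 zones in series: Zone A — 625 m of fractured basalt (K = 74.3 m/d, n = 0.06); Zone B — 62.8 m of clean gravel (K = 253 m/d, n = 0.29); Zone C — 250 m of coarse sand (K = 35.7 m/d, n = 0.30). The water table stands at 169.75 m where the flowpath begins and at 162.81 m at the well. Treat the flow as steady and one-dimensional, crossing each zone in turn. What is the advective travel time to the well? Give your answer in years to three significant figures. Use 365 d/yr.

0.808 years

Total head drop ΔH = 169.75 − 162.81 = 6.94 m
Continuity: the same q passes through each zone, so ΔH = q·Σ(L_j/K_j) — the zones act as resistances in series.
Σ(L/K) = 625/74.3 + 62.8/253 + 250/35.7 = 8.412 + 0.2482 + 7.003 = 15.66 d
q = ΔH / Σ(L/K) = 6.94 / 15.66 = 0.4431 m/d (same in every zone)
Zone A: v = q/n = 0.4431/0.06 = 7.385 m/d → t_A = 625/7.385 = 84.63 d
Zone B: v = q/n = 0.4431/0.29 = 1.528 m/d → t_B = 62.8/1.528 = 41.10 d
Zone C: v = q/n = 0.4431/0.30 = 1.477 m/d → t_C = 250/1.477 = 169.3 d
Total t = 84.63 + 41.10 + 169.3 = 295.0 d
   = 295.0 / 365 = 0.808 yr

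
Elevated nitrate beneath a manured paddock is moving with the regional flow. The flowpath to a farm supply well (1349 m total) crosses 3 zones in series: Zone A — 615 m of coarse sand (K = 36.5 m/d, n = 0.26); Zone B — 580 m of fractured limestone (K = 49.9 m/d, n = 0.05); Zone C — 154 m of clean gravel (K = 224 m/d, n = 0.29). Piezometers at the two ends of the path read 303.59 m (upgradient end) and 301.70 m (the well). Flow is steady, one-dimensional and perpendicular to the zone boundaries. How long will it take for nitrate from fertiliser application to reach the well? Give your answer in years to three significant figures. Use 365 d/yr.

9.87 years

Total head drop ΔH = 303.59 − 301.70 = 1.89 m
Continuity: the same q passes through each zone, so ΔH = q·Σ(L_j/K_j) — the zones act as resistances in series.
Σ(L/K) = 615/36.5 + 580/49.9 + 154/224 = 16.85 + 11.62 + 0.6875 = 29.16 d
q = ΔH / Σ(L/K) = 1.89 / 29.16 = 0.06481 m/d (same in every zone)
Zone A: v = q/n = 0.06481/0.26 = 0.2493 m/d → t_A = 615/0.2493 = 2467 d
Zone B: v = q/n = 0.06481/0.05 = 1.296 m/d → t_B = 580/1.296 = 447.4 d
Zone C: v = q/n = 0.06481/0.29 = 0.2235 m/d → t_C = 154/0.2235 = 689.0 d
Total t = 2467 + 447.4 + 689.0 = 3604 d
   = 3604 / 365 = 9.87 yr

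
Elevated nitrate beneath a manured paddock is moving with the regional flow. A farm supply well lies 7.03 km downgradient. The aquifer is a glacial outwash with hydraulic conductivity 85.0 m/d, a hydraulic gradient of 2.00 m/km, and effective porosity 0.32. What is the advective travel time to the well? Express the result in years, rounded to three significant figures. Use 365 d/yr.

36.3 years

Darcy flux q = K·i = 85.0 × 0.0020 = 0.1700 m/d
v = Ki/n = 85.0·0.0020/0.32 = 0.5313 m/d
L = 7.03 km = 7030 m
t = L / v = 7030 / 0.5313 = 13230 d
   = 13230 / 365 = 36.3 yr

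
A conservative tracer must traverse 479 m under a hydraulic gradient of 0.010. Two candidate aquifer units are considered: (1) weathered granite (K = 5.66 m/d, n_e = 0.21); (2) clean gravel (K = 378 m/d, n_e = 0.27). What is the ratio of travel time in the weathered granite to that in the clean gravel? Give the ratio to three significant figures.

51.9

Unit 1 (weathered granite): v = 5.66×0.010/0.21 = 0.2695 m/d, t = 479/0.2695 = 1777 d
Unit 2 (clean gravel): v = 378×0.010/0.27 = 14.00 m/d, t = 479/14.00 = 34.21 d
t(weathered granite) / t(clean gravel) = 1777/34.21 = 51.9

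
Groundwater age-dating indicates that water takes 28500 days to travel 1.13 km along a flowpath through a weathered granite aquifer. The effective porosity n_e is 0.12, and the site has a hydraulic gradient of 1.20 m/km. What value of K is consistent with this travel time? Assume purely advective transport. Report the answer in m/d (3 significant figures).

3.96 m/d

L = 1.13 km = 1130 m
v = L / t = 1130 / 28500 = 0.03965 m/d
K = v · n / i = 0.03965 × 0.12 / 0.0012 = 3.96 m/d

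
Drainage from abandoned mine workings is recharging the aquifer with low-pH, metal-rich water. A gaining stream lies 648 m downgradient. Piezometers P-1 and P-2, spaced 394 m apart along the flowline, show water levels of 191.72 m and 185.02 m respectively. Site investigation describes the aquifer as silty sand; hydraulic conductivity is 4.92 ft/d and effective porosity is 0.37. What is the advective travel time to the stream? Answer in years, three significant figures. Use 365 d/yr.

Hydraulic gradient i = (191.72 − 185.02) / 394 = 6.70 / 394 = 0.01701
K = 4.92 ft/d × 0.3048 = 1.500 m/d
q = Ki = 1.500 × 0.01701 = 0.02550 m/d
Average linear velocity = 0.02550 / 0.37 = 0.06892 m/d
t = L / v = 648 / 0.06892 = 9402 d
   = 9402 / 365 = 25.8 yr

25.8 years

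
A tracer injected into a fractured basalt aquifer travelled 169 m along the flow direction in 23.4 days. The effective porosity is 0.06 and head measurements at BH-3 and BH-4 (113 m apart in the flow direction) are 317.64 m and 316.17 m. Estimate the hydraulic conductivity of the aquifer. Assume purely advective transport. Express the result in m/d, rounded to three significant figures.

Hydraulic gradient i = (317.64 − 316.17) / 113 = 1.47 / 113 = 0.01301
v = L / t = 169 / 23.4 = 7.222 m/d
K = v · n / i = 7.222 × 0.06 / 0.01301 = 33.3 m/d

33.3 m/d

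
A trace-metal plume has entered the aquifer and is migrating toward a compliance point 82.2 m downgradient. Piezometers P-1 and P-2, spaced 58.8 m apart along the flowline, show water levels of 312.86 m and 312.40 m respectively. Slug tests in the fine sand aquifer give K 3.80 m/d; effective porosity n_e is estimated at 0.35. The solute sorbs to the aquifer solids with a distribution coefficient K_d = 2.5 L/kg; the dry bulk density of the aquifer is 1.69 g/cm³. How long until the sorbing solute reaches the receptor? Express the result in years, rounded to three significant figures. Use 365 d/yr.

34.7 years

Hydraulic gradient i = (312.86 − 312.40) / 58.8 = 0.46 / 58.8 = 0.007823
Specific discharge q = 3.80 × 0.007823 = 0.02973 m/d
Seepage velocity v = q / n = 0.02973 / 0.35 = 0.08494 m/d
Retardation R = 1 + ρ_b·K_d/n = 1 + 1.69×2.5/0.35 = 13.07
Contaminant velocity v_c = v/R = 0.08494/13.07 = 0.006498 m/d
t = L/v_c = 82.2/0.006498 = 12650 d
   = 12650/365 = 34.7 yr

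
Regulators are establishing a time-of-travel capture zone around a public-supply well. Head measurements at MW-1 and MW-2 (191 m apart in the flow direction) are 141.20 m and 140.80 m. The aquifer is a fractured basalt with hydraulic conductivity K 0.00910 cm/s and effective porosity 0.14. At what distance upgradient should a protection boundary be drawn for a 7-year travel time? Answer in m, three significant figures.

Hydraulic gradient i = (141.20 − 140.80) / 191 = 0.40 / 191 = 0.002094
K = 0.00910 cm/s × 864 = 7.862 m/d
q = Ki = 7.862 × 0.002094 = 0.01647 m/d
v_s = q/n_e = 0.01647/0.14 = 0.1176 m/d
T = 7 yr × 365 = 2555 d
L = v × T = 0.1176 × 2555 = 300.5 m

301 m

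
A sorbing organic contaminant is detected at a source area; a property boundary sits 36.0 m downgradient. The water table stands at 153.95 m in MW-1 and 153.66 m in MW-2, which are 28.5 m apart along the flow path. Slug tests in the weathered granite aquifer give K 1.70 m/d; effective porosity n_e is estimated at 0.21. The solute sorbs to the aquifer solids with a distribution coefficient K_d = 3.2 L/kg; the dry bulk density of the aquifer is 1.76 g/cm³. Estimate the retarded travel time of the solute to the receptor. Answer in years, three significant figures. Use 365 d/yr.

33.3 years

Hydraulic gradient i = (153.95 − 153.66) / 28.5 = 0.29 / 28.5 = 0.01018
Darcy flux q = K·i = 1.70 × 0.01018 = 0.01730 m/d
Seepage velocity v = q / n = 0.01730 / 0.21 = 0.08237 m/d
Retardation R = 1 + ρ_b·K_d/n = 1 + 1.76×3.2/0.21 = 27.82
Contaminant velocity v_c = v/R = 0.08237/27.82 = 0.002961 m/d
t = L/v_c = 36.0/0.002961 = 12160 d
   = 12160/365 = 33.3 yr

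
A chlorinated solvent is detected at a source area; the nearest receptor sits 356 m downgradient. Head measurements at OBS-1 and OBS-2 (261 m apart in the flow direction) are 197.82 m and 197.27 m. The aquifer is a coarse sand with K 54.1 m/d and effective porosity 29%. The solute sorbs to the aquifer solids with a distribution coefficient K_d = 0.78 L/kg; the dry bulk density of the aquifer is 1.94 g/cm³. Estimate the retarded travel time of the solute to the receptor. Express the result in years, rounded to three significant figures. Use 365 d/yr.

Hydraulic gradient i = (197.82 − 197.27) / 261 = 0.55 / 261 = 0.002107
Darcy flux q = K·i = 54.1 × 0.002107 = 0.1140 m/d
v = Ki/n = 54.1·0.002107/0.29 = 0.3931 m/d
Retardation R = 1 + ρ_b·K_d/n = 1 + 1.94×0.78/0.29 = 6.218
Contaminant velocity v_c = v/R = 0.3931/6.218 = 0.06322 m/d
t = L/v_c = 356/0.06322 = 5631 d
   = 5631/365 = 15.4 yr

15.4 years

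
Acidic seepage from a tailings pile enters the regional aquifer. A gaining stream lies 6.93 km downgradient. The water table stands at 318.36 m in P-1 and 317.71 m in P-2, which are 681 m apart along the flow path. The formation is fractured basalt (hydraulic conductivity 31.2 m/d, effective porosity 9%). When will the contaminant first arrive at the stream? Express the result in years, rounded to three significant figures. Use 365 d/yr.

Hydraulic gradient i = (318.36 − 317.71) / 681 = 0.65 / 681 = 9.545e-4
q = Ki = 31.2 × 9.545e-4 = 0.02978 m/d
Average linear velocity = 0.02978 / 0.09 = 0.3309 m/d
L = 6.93 km = 6930 m
t = L / v = 6930 / 0.3309 = 20940 d
   = 20940 / 365 = 57.4 yr

57.4 years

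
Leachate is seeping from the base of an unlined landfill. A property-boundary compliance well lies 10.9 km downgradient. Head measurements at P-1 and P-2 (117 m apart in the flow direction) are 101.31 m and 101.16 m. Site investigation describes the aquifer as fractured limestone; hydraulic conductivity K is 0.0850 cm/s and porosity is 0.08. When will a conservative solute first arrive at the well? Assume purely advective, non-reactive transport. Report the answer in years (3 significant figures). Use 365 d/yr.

Hydraulic gradient i = (101.31 − 101.16) / 117 = 0.15 / 117 = 0.001282
K = 0.0850 cm/s × 864 = 73.44 m/d
Darcy flux q = K·i = 73.44 × 0.001282 = 0.09415 m/d
Seepage velocity v = q / n = 0.09415 / 0.08 = 1.177 m/d
L = 10.9 km = 10900 m
t = L / v = 10900 / 1.177 = 9261 d
   = 9261 / 365 = 25.4 yr

25.4 years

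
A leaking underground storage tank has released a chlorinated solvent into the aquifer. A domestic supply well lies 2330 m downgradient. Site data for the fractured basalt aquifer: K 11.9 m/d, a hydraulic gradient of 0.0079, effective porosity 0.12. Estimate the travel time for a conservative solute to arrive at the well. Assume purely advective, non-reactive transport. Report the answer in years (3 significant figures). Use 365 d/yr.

Darcy flux q = K·i = 11.9 × 0.0079 = 0.09401 m/d
Seepage velocity v = q / n = 0.09401 / 0.12 = 0.7834 m/d
t = L / v = 2330 / 0.7834 = 2974 d
   = 2974 / 365 = 8.15 yr

8.15 years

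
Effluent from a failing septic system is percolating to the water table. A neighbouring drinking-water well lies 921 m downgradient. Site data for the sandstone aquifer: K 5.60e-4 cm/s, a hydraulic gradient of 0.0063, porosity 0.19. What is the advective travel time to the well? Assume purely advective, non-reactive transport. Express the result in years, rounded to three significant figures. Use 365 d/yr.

157 years

K = 5.60e-4 cm/s × 864 = 0.4838 m/d
Specific discharge q = 0.4838 × 0.0063 = 0.003048 m/d
v_s = q/n_e = 0.003048/0.19 = 0.01604 m/d
t = L / v = 921 / 0.01604 = 57410 d
   = 57410 / 365 = 157 yr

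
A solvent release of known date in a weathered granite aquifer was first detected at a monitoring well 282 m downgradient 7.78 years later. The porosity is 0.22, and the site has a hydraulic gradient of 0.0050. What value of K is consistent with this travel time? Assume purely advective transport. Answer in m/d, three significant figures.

t = 7.78 years = 2840 d
v = L / t = 282 / 2840 = 0.09931 m/d
K = v · n / i = 0.09931 × 0.22 / 0.0050 = 4.37 m/d

4.37 m/d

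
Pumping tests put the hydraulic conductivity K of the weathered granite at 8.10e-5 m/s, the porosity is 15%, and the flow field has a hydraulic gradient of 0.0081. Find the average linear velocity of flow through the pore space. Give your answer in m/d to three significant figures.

K = 8.10e-5 m/s × 86400 s/d = 6.998 m/d
q = Ki = 6.998 × 0.0081 = 0.05669 m/d
Average linear velocity = 0.05669 / 0.15 = 0.3779 m/d

0.378 m/d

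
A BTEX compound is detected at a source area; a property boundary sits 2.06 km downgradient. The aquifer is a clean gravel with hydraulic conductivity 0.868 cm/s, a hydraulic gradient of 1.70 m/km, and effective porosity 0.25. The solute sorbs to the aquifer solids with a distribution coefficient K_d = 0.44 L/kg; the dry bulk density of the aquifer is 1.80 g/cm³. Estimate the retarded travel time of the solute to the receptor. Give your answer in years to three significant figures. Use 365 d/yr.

K = 0.868 cm/s × 864 = 750.0 m/d
Darcy flux q = K·i = 750.0 × 0.0017 = 1.275 m/d
Average linear velocity = 1.275 / 0.25 = 5.100 m/d
Retardation R = 1 + ρ_b·K_d/n = 1 + 1.80×0.44/0.25 = 4.168
Contaminant velocity v_c = v/R = 5.100/4.168 = 1.224 m/d
L = 2.06 km = 2060 m
t = L/v_c = 2060/1.224 = 1684 d
   = 1684/365 = 4.61 yr

4.61 years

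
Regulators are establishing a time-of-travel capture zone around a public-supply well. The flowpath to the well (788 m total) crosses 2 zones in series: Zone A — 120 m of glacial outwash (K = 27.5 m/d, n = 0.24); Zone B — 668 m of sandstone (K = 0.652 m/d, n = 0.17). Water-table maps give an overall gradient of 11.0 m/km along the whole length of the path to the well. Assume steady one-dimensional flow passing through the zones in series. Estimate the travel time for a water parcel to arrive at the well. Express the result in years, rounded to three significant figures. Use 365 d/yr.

46.3 years

Steady 1-D flow in series ⇒ the Darcy flux q is identical in every zone and the zone head losses add (resistances L/K in series).
Σ(L/K) = 120/27.5 + 668/0.652 = 4.364 + 1025 = 1029 d
K_eq = L_total / Σ(L/K) = 788 / 1029 = 0.7659 m/d
q = K_eq · i = 0.7659 × 0.011 = 0.008425 m/d (same in every zone)
Zone A: v = q/n = 0.008425/0.24 = 0.03510 m/d → t_A = 120/0.03510 = 3419 d
Zone B: v = q/n = 0.008425/0.17 = 0.04956 m/d → t_B = 668/0.04956 = 13480 d
Total t = 3419 + 13480 = 16900 d
   = 16900 / 365 = 46.3 yr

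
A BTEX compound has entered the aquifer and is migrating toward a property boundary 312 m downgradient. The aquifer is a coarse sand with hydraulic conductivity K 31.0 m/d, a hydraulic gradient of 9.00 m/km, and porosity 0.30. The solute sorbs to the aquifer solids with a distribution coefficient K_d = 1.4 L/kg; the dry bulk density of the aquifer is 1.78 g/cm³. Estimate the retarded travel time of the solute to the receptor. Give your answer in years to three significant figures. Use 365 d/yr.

Darcy flux q = K·i = 31.0 × 0.0090 = 0.2790 m/d
v = Ki/n = 31.0·0.0090/0.30 = 0.9300 m/d
Retardation R = 1 + ρ_b·K_d/n = 1 + 1.78×1.4/0.30 = 9.307
Contaminant velocity v_c = v/R = 0.9300/9.307 = 0.09993 m/d
t = L/v_c = 312/0.09993 = 3122 d
   = 3122/365 = 8.55 yr

8.55 years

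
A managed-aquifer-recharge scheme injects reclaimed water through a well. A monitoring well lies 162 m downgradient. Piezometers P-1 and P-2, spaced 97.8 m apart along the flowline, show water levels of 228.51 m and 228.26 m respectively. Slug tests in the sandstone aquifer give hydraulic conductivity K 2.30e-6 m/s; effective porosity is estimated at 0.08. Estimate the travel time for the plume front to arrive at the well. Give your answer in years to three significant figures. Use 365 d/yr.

69.9 years

Hydraulic gradient i = (228.51 − 228.26) / 97.8 = 0.25 / 97.8 = 0.002556
K = 2.30e-6 m/s × 86400 s/d = 0.1987 m/d
Darcy flux q = K·i = 0.1987 × 0.002556 = 5.080e-4 m/d
v_s = q/n_e = 5.080e-4/0.08 = 0.006350 m/d
t = L / v = 162 / 0.006350 = 25510 d
   = 25510 / 365 = 69.9 yr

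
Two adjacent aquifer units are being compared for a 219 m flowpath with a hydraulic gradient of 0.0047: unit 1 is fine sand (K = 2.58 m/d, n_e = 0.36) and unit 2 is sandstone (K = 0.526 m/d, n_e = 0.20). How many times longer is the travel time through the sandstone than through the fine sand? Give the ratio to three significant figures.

2.72

Unit 1 (fine sand): v = 2.58×0.0047/0.36 = 0.03368 m/d, t = 219/0.03368 = 6502 d
Unit 2 (sandstone): v = 0.526×0.0047/0.20 = 0.01236 m/d, t = 219/0.01236 = 17720 d
t(sandstone) / t(fine sand) = 17720/6502 = 2.72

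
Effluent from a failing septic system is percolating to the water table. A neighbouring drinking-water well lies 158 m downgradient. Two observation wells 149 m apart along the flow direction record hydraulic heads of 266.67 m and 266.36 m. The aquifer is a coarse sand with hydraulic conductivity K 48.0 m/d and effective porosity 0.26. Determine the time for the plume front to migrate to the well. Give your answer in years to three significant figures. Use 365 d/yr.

Hydraulic gradient i = (266.67 − 266.36) / 149 = 0.31 / 149 = 0.002081
Darcy flux q = K·i = 48.0 × 0.002081 = 0.09987 m/d
v_s = q/n_e = 0.09987/0.26 = 0.3841 m/d
t = L / v = 158 / 0.3841 = 411.4 d
   = 411.4 / 365 = 1.13 yr

1.13 years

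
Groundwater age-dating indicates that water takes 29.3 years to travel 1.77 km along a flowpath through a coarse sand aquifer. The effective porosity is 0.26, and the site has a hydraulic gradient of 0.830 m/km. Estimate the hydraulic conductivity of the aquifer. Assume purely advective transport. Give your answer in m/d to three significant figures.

t = 29.3 years = 10690 d
L = 1.77 km = 1770 m
v = L / t = 1770 / 10690 = 0.1655 m/d
K = v · n / i = 0.1655 × 0.26 / 8.3e-4 = 51.8 m/d

51.8 m/d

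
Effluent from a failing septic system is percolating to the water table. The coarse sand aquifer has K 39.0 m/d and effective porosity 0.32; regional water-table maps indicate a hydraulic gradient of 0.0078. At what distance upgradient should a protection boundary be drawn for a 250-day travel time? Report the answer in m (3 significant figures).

Specific discharge q = 39.0 × 0.0078 = 0.3042 m/d
v = Ki/n = 39.0·0.0078/0.32 = 0.9506 m/d
L = v × T = 0.9506 × 250 = 237.7 m

238 m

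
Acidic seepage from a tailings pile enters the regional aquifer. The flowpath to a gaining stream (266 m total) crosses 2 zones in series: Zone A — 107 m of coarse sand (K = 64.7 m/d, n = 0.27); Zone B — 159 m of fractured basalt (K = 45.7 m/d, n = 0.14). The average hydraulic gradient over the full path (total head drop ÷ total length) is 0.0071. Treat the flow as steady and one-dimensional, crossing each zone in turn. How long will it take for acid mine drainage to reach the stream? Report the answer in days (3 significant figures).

For zones in series the flux q is common to all zones; the equivalent conductivity is the harmonic (thickness-weighted) mean, K_eq = L_total / Σ(L_j/K_j).
Σ(L/K) = 107/64.7 + 159/45.7 = 1.654 + 3.479 = 5.133 d
K_eq = L_total / Σ(L/K) = 266 / 5.133 = 51.82 m/d
q = K_eq · i = 51.82 × 0.0071 = 0.3679 m/d (same in every zone)
Zone A: v = q/n = 0.3679/0.27 = 1.363 m/d → t_A = 107/1.363 = 78.52 d
Zone B: v = q/n = 0.3679/0.14 = 2.628 m/d → t_B = 159/2.628 = 60.50 d
Total t = 78.52 + 60.50 = 139.0 d

139 days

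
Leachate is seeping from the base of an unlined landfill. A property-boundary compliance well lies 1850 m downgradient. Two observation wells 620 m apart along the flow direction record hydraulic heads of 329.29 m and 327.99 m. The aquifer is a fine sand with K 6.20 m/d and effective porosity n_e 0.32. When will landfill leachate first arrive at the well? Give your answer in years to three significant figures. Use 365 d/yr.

Hydraulic gradient i = (329.29 − 327.99) / 620 = 1.30 / 620 = 0.002097
Darcy flux q = K·i = 6.20 × 0.002097 = 0.01300 m/d
Seepage velocity v = q / n = 0.01300 / 0.32 = 0.04062 m/d
t = L / v = 1850 / 0.04062 = 45540 d
   = 45540 / 365 = 125 yr

125 years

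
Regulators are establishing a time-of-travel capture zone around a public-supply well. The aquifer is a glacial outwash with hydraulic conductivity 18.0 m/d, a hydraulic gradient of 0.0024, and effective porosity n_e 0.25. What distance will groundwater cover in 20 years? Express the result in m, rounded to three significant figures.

q = Ki = 18.0 × 0.0024 = 0.04320 m/d
v_s = q/n_e = 0.04320/0.25 = 0.1728 m/d
T = 20 yr × 365 = 7300 d
L = v × T = 0.1728 × 7300 = 1261 m

1260 m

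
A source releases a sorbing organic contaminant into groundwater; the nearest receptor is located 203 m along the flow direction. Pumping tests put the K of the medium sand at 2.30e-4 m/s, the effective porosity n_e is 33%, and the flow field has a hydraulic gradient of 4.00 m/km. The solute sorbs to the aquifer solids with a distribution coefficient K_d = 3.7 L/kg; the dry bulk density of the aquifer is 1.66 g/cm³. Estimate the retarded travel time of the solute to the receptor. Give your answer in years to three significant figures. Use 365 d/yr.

45.3 years

K = 2.30e-4 m/s × 86400 s/d = 19.87 m/d
q = Ki = 19.87 × 0.0040 = 0.07949 m/d
Seepage velocity v = q / n = 0.07949 / 0.33 = 0.2409 m/d
Retardation R = 1 + ρ_b·K_d/n = 1 + 1.66×3.7/0.33 = 19.61
Contaminant velocity v_c = v/R = 0.2409/19.61 = 0.01228 m/d
t = L/v_c = 203/0.01228 = 16530 d
   = 16530/365 = 45.3 yr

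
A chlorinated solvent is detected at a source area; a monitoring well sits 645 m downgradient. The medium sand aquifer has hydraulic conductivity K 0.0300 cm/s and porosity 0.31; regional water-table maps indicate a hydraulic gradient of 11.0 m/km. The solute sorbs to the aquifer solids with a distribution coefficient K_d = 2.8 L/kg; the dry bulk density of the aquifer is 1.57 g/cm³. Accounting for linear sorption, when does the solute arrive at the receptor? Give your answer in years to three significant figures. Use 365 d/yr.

29.2 years

K = 0.0300 cm/s × 864 = 25.92 m/d
Darcy flux q = K·i = 25.92 × 0.011 = 0.2851 m/d
Seepage velocity v = q / n = 0.2851 / 0.31 = 0.9197 m/d
Retardation R = 1 + ρ_b·K_d/n = 1 + 1.57×2.8/0.31 = 15.18
Contaminant velocity v_c = v/R = 0.9197/15.18 = 0.06059 m/d
t = L/v_c = 645/0.06059 = 10650 d
   = 10650/365 = 29.2 yr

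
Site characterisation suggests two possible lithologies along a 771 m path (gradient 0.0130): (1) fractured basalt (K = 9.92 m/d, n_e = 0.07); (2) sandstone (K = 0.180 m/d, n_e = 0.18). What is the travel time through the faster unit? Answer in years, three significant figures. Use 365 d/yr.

Unit 1 (fractured basalt): v = 9.92×0.013/0.07 = 1.842 m/d, t = 771/1.842 = 418.5 d
Unit 2 (sandstone): v = 0.180×0.013/0.18 = 0.01300 m/d, t = 771/0.01300 = 59310 d
Faster: 418.5 d / 365 = 1.15 yr

1.15 years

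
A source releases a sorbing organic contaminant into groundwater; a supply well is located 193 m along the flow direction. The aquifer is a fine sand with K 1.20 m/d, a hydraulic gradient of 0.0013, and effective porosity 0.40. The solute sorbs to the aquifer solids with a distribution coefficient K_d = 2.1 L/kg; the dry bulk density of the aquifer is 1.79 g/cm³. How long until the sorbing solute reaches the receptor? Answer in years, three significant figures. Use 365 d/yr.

1410 years

Darcy flux q = K·i = 1.20 × 0.0013 = 0.001560 m/d
v_s = q/n_e = 0.001560/0.40 = 0.003900 m/d
Retardation R = 1 + ρ_b·K_d/n = 1 + 1.79×2.1/0.40 = 10.40
Contaminant velocity v_c = v/R = 0.003900/10.40 = 3.751e-4 m/d
t = L/v_c = 193/3.751e-4 = 514500 d
   = 514500/365 = 1410 yr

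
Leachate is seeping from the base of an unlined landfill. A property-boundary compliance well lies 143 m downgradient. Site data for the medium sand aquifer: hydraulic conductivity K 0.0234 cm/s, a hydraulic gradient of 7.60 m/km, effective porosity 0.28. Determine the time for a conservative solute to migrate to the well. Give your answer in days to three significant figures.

261 days

K = 0.0234 cm/s × 864 = 20.22 m/d
q = Ki = 20.22 × 0.0076 = 0.1537 m/d
Average linear velocity = 0.1537 / 0.28 = 0.5488 m/d
t = L / v = 143 / 0.5488 = 260.6 d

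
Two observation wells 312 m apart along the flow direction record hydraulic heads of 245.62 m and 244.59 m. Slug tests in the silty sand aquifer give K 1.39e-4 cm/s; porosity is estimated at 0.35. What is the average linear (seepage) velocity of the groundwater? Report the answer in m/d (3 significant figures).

Hydraulic gradient i = (245.62 − 244.59) / 312 = 1.03 / 312 = 0.003301
K = 1.39e-4 cm/s × 864 = 0.1201 m/d
q = Ki = 0.1201 × 0.003301 = 3.965e-4 m/d
Seepage velocity v = q / n = 3.965e-4 / 0.35 = 0.001133 m/d

0.00113 m/d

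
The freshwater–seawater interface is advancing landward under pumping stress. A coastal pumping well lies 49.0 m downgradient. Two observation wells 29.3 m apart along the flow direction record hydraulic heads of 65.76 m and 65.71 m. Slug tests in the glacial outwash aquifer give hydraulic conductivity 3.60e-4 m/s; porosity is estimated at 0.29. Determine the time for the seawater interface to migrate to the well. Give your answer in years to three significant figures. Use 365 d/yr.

Hydraulic gradient i = (65.76 − 65.71) / 29.3 = 0.05 / 29.3 = 0.001706
K = 3.60e-4 m/s × 86400 s/d = 31.10 m/d
q = Ki = 31.10 × 0.001706 = 0.05308 m/d
Average linear velocity = 0.05308 / 0.29 = 0.1830 m/d
t = L / v = 49.0 / 0.1830 = 267.7 d
   = 267.7 / 365 = 0.733 yr

0.733 years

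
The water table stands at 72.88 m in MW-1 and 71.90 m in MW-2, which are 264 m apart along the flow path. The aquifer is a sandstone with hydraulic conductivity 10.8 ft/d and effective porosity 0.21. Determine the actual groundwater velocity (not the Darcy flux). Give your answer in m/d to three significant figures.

0.0582 m/d

Hydraulic gradient i = (72.88 − 71.90) / 264 = 0.98 / 264 = 0.003712
K = 10.8 ft/d × 0.3048 = 3.292 m/d
Darcy flux q = K·i = 3.292 × 0.003712 = 0.01222 m/d
Seepage velocity v = q / n = 0.01222 / 0.21 = 0.05819 m/d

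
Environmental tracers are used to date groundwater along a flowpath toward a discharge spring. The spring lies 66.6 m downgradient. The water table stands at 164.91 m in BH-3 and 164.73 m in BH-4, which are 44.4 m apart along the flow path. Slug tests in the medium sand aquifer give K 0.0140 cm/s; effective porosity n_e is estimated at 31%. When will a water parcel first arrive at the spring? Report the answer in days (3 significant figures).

Hydraulic gradient i = (164.91 − 164.73) / 44.4 = 0.18 / 44.4 = 0.004054
K = 0.0140 cm/s × 864 = 12.10 m/d
Darcy flux q = K·i = 12.10 × 0.004054 = 0.04904 m/d
Seepage velocity v = q / n = 0.04904 / 0.31 = 0.1582 m/d
t = L / v = 66.6 / 0.1582 = 421.0 d

421 days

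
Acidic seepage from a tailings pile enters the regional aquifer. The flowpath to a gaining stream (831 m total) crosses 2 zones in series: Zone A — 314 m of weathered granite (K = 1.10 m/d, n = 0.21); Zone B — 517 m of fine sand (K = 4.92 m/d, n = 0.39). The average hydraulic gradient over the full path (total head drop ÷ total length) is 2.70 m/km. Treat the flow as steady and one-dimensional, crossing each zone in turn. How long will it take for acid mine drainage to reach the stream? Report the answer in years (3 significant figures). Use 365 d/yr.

128 years

Continuity: the same q passes through each zone, so ΔH = q·Σ(L_j/K_j) — the zones act as resistances in series.
Σ(L/K) = 314/1.10 + 517/4.92 = 285.5 + 105.1 = 390.5 d
K_eq = L_total / Σ(L/K) = 831 / 390.5 = 2.128 m/d
q = K_eq · i = 2.128 × 0.0027 = 0.005745 m/d (same in every zone)
Zone A: v = q/n = 0.005745/0.21 = 0.02736 m/d → t_A = 314/0.02736 = 11480 d
Zone B: v = q/n = 0.005745/0.39 = 0.01473 m/d → t_B = 517/0.01473 = 35100 d
Total t = 11480 + 35100 = 46570 d
   = 46570 / 365 = 128 yr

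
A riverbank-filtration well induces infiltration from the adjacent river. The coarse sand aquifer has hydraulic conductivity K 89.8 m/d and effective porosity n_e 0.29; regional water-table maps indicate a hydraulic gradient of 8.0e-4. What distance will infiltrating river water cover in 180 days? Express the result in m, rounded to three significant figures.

44.6 m

Specific discharge q = 89.8 × 8.0e-4 = 0.07184 m/d
Seepage velocity v = q / n = 0.07184 / 0.29 = 0.2477 m/d
L = v × T = 0.2477 × 180 = 44.59 m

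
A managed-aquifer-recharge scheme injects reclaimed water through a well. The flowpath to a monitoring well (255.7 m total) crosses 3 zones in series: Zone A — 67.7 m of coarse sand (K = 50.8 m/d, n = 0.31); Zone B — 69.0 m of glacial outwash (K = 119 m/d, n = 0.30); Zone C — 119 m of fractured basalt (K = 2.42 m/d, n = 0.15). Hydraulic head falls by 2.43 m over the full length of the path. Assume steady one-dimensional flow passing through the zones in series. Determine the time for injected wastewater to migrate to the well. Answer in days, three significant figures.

Steady 1-D flow in series ⇒ the Darcy flux q is identical in every zone and the zone head losses add (resistances L/K in series).
Σ(L/K) = 67.7/50.8 + 69.0/119 + 119/2.42 = 1.333 + 0.5798 + 49.17 = 51.09 d
q = ΔH / Σ(L/K) = 2.43 / 51.09 = 0.04757 m/d (same in every zone)
Zone A: v = q/n = 0.04757/0.31 = 0.1534 m/d → t_A = 67.7/0.1534 = 441.2 d
Zone B: v = q/n = 0.04757/0.30 = 0.1586 m/d → t_B = 69.0/0.1586 = 435.2 d
Zone C: v = q/n = 0.04757/0.15 = 0.3171 m/d → t_C = 119/0.3171 = 375.3 d
Total t = 441.2 + 435.2 + 375.3 = 1252 d

1250 days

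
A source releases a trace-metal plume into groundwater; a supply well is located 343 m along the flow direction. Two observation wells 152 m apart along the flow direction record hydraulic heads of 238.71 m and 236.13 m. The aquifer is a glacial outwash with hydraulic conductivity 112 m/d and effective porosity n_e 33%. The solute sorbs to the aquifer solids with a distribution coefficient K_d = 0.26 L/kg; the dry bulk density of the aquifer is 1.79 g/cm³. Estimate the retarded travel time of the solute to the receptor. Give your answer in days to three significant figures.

144 days

Hydraulic gradient i = (238.71 − 236.13) / 152 = 2.58 / 152 = 0.01697
q = Ki = 112 × 0.01697 = 1.901 m/d
Average linear velocity = 1.901 / 0.33 = 5.761 m/d
Retardation R = 1 + ρ_b·K_d/n = 1 + 1.79×0.26/0.33 = 2.410
Contaminant velocity v_c = v/R = 5.761/2.410 = 2.390 m/d
t = L/v_c = 343/2.390 = 143.5 d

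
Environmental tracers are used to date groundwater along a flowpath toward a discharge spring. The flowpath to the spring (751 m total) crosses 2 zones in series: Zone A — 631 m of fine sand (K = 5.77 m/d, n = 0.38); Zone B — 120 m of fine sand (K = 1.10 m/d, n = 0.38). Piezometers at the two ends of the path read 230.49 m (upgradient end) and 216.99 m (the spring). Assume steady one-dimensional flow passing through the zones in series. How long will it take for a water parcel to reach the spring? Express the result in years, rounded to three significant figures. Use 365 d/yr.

12.7 years

Total head drop ΔH = 230.49 − 216.99 = 13.50 m
Continuity: the same q passes through each zone, so ΔH = q·Σ(L_j/K_j) — the zones act as resistances in series.
Σ(L/K) = 631/5.77 + 120/1.10 = 109.4 + 109.1 = 218.4 d
q = ΔH / Σ(L/K) = 13.50 / 218.4 = 0.06180 m/d (same in every zone)
Zone A: v = q/n = 0.06180/0.38 = 0.1626 m/d → t_A = 631/0.1626 = 3880 d
Zone B: v = q/n = 0.06180/0.38 = 0.1626 m/d → t_B = 120/0.1626 = 737.9 d
Total t = 3880 + 737.9 = 4618 d
   = 4618 / 365 = 12.7 yr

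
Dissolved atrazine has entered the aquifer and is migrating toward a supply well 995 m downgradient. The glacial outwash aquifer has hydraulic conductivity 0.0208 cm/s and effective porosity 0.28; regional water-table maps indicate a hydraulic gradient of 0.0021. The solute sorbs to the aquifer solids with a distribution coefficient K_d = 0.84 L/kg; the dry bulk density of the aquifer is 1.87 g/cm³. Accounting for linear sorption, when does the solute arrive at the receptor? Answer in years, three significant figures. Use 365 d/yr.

K = 0.0208 cm/s × 864 = 17.97 m/d
Darcy flux q = K·i = 17.97 × 0.0021 = 0.03774 m/d
v_s = q/n_e = 0.03774/0.28 = 0.1348 m/d
Retardation R = 1 + ρ_b·K_d/n = 1 + 1.87×0.84/0.28 = 6.610
Contaminant velocity v_c = v/R = 0.1348/6.610 = 0.02039 m/d
t = L/v_c = 995/0.02039 = 48800 d
   = 48800/365 = 134 yr

134 years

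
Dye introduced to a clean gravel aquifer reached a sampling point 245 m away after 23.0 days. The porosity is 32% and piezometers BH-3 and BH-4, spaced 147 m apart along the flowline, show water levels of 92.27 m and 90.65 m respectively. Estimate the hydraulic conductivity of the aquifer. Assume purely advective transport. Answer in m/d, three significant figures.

309 m/d

Hydraulic gradient i = (92.27 − 90.65) / 147 = 1.62 / 147 = 0.01102
v = L / t = 245 / 23.0 = 10.65 m/d
K = v · n / i = 10.65 × 0.32 / 0.01102 = 309 m/d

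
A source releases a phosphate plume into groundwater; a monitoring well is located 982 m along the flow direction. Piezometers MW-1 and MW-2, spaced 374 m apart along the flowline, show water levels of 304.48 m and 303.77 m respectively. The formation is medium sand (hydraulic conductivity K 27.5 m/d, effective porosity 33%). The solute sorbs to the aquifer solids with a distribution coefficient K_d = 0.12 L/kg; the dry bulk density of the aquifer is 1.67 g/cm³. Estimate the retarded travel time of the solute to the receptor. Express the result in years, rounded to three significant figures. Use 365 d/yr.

Hydraulic gradient i = (304.48 − 303.77) / 374 = 0.71 / 374 = 0.001898
q = Ki = 27.5 × 0.001898 = 0.05221 m/d
v_s = q/n_e = 0.05221/0.33 = 0.1582 m/d
Retardation R = 1 + ρ_b·K_d/n = 1 + 1.67×0.12/0.33 = 1.607
Contaminant velocity v_c = v/R = 0.1582/1.607 = 0.09843 m/d
t = L/v_c = 982/0.09843 = 9977 d
   = 9977/365 = 27.3 yr

27.3 years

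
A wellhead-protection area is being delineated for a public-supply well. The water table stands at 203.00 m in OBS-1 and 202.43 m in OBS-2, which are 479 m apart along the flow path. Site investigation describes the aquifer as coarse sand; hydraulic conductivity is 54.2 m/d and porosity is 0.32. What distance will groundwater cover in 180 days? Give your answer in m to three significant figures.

36.3 m

Hydraulic gradient i = (203.00 − 202.43) / 479 = 0.57 / 479 = 0.001190
Specific discharge q = 54.2 × 0.001190 = 0.06450 m/d
v_s = q/n_e = 0.06450/0.32 = 0.2016 m/d
L = v × T = 0.2016 × 180 = 36.28 m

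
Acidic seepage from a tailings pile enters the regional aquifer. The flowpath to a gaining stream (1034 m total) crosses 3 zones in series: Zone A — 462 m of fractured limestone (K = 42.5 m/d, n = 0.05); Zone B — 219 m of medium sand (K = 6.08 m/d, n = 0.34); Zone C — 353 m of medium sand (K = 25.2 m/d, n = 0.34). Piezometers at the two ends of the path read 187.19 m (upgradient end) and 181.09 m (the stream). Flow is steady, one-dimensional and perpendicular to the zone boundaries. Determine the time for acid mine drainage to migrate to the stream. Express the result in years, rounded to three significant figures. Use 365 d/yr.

Total head drop ΔH = 187.19 − 181.09 = 6.10 m
Steady 1-D flow in series ⇒ the Darcy flux q is identical in every zone and the zone head losses add (resistances L/K in series).
Σ(L/K) = 462/42.5 + 219/6.08 + 353/25.2 = 10.87 + 36.02 + 14.01 = 60.90 d
q = ΔH / Σ(L/K) = 6.10 / 60.90 = 0.1002 m/d (same in every zone)
Zone A: v = q/n = 0.1002/0.05 = 2.003 m/d → t_A = 462/2.003 = 230.6 d
Zone B: v = q/n = 0.1002/0.34 = 0.2946 m/d → t_B = 219/0.2946 = 743.4 d
Zone C: v = q/n = 0.1002/0.34 = 0.2946 m/d → t_C = 353/0.2946 = 1198 d
Total t = 230.6 + 743.4 + 1198 = 2172 d
   = 2172 / 365 = 5.95 yr

5.95 years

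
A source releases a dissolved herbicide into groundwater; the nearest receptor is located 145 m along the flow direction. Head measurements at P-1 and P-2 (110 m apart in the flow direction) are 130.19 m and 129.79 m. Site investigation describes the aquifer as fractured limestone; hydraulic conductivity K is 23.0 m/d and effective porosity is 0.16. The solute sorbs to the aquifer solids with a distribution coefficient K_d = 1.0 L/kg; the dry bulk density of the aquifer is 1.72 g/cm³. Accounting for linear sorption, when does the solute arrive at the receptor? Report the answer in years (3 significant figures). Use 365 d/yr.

8.93 years

Hydraulic gradient i = (130.19 − 129.79) / 110 = 0.40 / 110 = 0.003636
Specific discharge q = 23.0 × 0.003636 = 0.08364 m/d
v = Ki/n = 23.0·0.003636/0.16 = 0.5227 m/d
Retardation R = 1 + ρ_b·K_d/n = 1 + 1.72×1.0/0.16 = 11.75
Contaminant velocity v_c = v/R = 0.5227/11.75 = 0.04449 m/d
t = L/v_c = 145/0.04449 = 3259 d
   = 3259/365 = 8.93 yr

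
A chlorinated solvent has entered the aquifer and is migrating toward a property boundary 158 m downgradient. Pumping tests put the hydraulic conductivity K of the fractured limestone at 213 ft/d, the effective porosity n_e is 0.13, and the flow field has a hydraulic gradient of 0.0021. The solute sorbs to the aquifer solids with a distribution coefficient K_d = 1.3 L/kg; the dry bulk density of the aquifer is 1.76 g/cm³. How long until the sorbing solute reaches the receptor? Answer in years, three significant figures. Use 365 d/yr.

7.68 years

K = 213 ft/d × 0.3048 = 64.92 m/d
Specific discharge q = 64.92 × 0.0021 = 0.1363 m/d
v_s = q/n_e = 0.1363/0.13 = 1.049 m/d
Retardation R = 1 + ρ_b·K_d/n = 1 + 1.76×1.3/0.13 = 18.60
Contaminant velocity v_c = v/R = 1.049/18.60 = 0.05638 m/d
t = L/v_c = 158/0.05638 = 2802 d
   = 2802/365 = 7.68 yr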